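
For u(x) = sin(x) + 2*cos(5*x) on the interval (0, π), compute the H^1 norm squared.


||u||_{H^1(0,π)}^2 = 53*π

u'(x) = -10*sin(5*x) + cos(x).
Expand u² and (u')² and integrate term by term on (0, π), using: for integers n ≥ 1, ∫_0^π sin²(nx) dx = ∫_0^π cos²(nx) dx = π/2; for n ≠ n', ∫_0^π sin(nx)sin(n'x) dx = ∫_0^π cos(nx)cos(n'x) dx = 0; and by product-to-sum, ∫_0^π sin(nx)cos(n'x) dx = ½∫_0^π [sin((n+n')x) + sin((n−n')x)] dx, which is 0 when n+n' is even and 2n/(n²−n'²) when n+n' is odd (it need not vanish on (0, π)).
  u² squared terms: (2)²·∫cos(5x)² dx = 4·π/2 = 2*π;  (1)²·∫sin(x)² dx = 1·π/2 = π/2.
  u² cross terms: 2·(2)·(1)·∫cos(5x)·sin(x) dx = 4·(0) = 0.
  So ∫_0^π u² dx = 2*π + π/2 + 0 = 5*π/2.
  (u')² squared terms: (-10)²·∫sin(5x)² dx = 100·π/2 = 50*π;  (1)²·∫cos(x)² dx = 1·π/2 = π/2.
  (u')² cross terms: 2·(-10)·(1)·∫sin(5x)·cos(x) dx = -20·(0) = 0.
  So ∫_0^π (u')² dx = 50*π + π/2 + 0 = 101*π/2.
||u||_{H^1}^2 = (5*π/2) + (101*π/2) = 53*π.


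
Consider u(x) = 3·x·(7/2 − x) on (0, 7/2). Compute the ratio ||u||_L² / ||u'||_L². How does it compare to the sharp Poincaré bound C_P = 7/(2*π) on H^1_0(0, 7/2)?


||u||_L² / ||u'||_L² = 7*sqrt(10)/20 < C_P = 7/(2*π).

u(x) = 3·x·(7/2 − x), so u'(x) = 21/2 - 6*x.
u(x) = 3·x·(7/2 − x) vanishes at x = 0 and x = 7/2, so u ∈ H^1_0(0, 7/2). Differentiate via the product rule and integrate the resulting polynomials term by term.
  ∫_0^7/2 u² dx = ∫_0^7/2 (9*x^4 - 63*x^3 + 441*x^2/4) dx. Term by term:
    ∫_0^7/2 9*x^4 dx = 151263/160;  ∫_0^7/2 -63*x^3 dx = -151263/64;  ∫_0^7/2 441*x^2/4 dx = 50421/32.
  Sum: 151263/160 − 151263/64 + 50421/32 = 50421/320.
  ∫_0^7/2 (u')² dx = ∫_0^7/2 (36*x^2 - 126*x + 441/4) dx. Term by term:
    ∫_0^7/2 36*x^2 dx = 1029/2;  ∫_0^7/2 -126*x dx = -3087/4;  ∫_0^7/2 441/4 dx = 3087/8.
  Sum: 1029/2 − 3087/4 + 3087/8 = 1029/8.
∫_0^7/2 u² dx = 50421/320, so ||u||_L² = 49*sqrt(105)/40.
∫_0^7/2 (u')² dx = 1029/8, so ||u'||_L² = 7*sqrt(42)/4.
Ratio ||u||_L² / ||u'||_L² = 7*sqrt(10)/20.
Sharp Poincaré constant on H^1_0(0, 7/2) is C_P = L/π = 7/(2*π), achieved by sin(2*π/7·x).
A polynomial bump cannot attain the sharp Poincaré constant (only the first sine eigenfunction does), so the ratio is strictly less than C_P, consistent with ||u||_L² ≤ C_P ||u'||_L².


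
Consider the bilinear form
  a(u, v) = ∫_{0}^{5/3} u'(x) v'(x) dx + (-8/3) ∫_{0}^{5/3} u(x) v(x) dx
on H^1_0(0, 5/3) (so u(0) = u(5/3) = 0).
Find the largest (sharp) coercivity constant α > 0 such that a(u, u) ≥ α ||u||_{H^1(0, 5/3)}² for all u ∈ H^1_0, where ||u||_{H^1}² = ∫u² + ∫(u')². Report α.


α = (-200 + 27*π^2)/(3*(25 + 9*π^2))

Coercivity of a(·,·) on H^1_0(0, 5/3) means a(u, u) ≥ α ||u||_{H^1}² for every u ∈ H^1_0.
The interval has length L = 5/3, and Poincaré/coercivity depend only on L. Here a(u, u) = ∫(u')² + (-8/3)·∫u².
Here c = -8/3 < 0 with |c| < (π/L)² = 9*π^2/25, so coercivity still holds. The condition a(u,u) ≥ α||u||_{H^1}² reads (1−α)∫(u')² ≥ (α−c)∫u². Any admissible α is ≤ 1 (rapidly oscillating u have ∫u²/∫(u')² → 0), and α = 1 would force 0 ≥ (1−c)∫u², impossible since c < 1; so 1−α > 0. By the sharp Poincaré inequality on H^1_0 of an interval of length L, ∫(u')² ≥ (π/L)²∫u² with equality for the first sine mode sin(π(x−x₀)/L) (x₀ the left endpoint), so the inequality holds for all u iff (1−α)(π/L)² ≥ α − c, i.e. α ≤ ((π/L)² + c)/((π/L)² + 1) = (1 + c(L/π)²)/(1 + (L/π)²). (Direct route, valid since c ≤ 0: Poincaré gives c∫u² ≥ c(L/π)²∫(u')², so a(u,u) ≥ (1 + c(L/π)²)∫(u')², while ||u||_{H^1}² ≤ (1 + (L/π)²)∫(u')²; dividing yields the same α.) With (π/L)² = 9*π^2/25 and c = -8/3, the largest admissible constant is α = ((π/L)² + c)/((π/L)² + 1).
Simplifying, α = (-200 + 27*π^2)/(3*(25 + 9*π^2)).


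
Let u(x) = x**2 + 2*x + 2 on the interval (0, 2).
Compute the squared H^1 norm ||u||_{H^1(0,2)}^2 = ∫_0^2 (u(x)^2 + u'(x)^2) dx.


||u||_{H^1}^2 = 512/5

The H^1 norm (squared) on an interval (0, L) is
  ||u||_{H^1}^2 = ∫_0^L u(x)^2 dx + ∫_0^L u'(x)^2 dx.
Compute u'(x) = 2*x + 2.
Then u(x)^2 = x**4 + 4*x**3 + 8*x**2 + 8*x + 4 and u'(x)^2 = 4*x**2 + 8*x + 4.
Integrate each monomial from 0 to 2 using ∫_0^2 c·x^n dx = c·2^(n+1)/(n+1):
  ∫_0^2 u(x)^2 dx = ∫_0^2 (x^4 + 4*x^3 + 8*x^2 + 8*x + 4) dx. Term by term:
    ∫_0^2 x^4 dx = 32/5;  ∫_0^2 4*x^3 dx = 16;  ∫_0^2 8*x^2 dx = 64/3;
    ∫_0^2 8*x dx = 16;  ∫_0^2 4 dx = 8.
  Sum: 32/5 + 16 + 64/3 + 16 + 8 = 1016/15.
  ∫_0^2 u'(x)^2 dx = ∫_0^2 (4*x^2 + 8*x + 4) dx. Term by term:
    ∫_0^2 4*x^2 dx = 32/3;  ∫_0^2 8*x dx = 16;  ∫_0^2 4 dx = 8.
  Sum: 32/3 + 16 + 8 = 104/3.
Adding: ||u||_{H^1}^2 = 1016/15 + 104/3 = 512/5.


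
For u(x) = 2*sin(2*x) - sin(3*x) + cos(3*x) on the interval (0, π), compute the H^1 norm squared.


||u||_{H^1(0,π)}^2 = -32 + 20*π

u'(x) = -3*sin(3*x) + 4*cos(2*x) - 3*cos(3*x).
Expand u² and (u')² and integrate term by term on (0, π), using: for integers n ≥ 1, ∫_0^π sin²(nx) dx = ∫_0^π cos²(nx) dx = π/2; for n ≠ n', ∫_0^π sin(nx)sin(n'x) dx = ∫_0^π cos(nx)cos(n'x) dx = 0; and by product-to-sum, ∫_0^π sin(nx)cos(n'x) dx = ½∫_0^π [sin((n+n')x) + sin((n−n')x)] dx, which is 0 when n+n' is even and 2n/(n²−n'²) when n+n' is odd (it need not vanish on (0, π)).
  u² squared terms: (-1)²·∫sin(3x)² dx = 1·π/2 = π/2;  (2)²·∫sin(2x)² dx = 4·π/2 = 2*π;  (1)²·∫cos(3x)² dx = 1·π/2 = π/2.
  u² cross terms: 2·(-1)·(2)·∫sin(3x)·sin(2x) dx = -4·(0) = 0;  2·(-1)·(1)·∫sin(3x)·cos(3x) dx = -2·(0) = 0;  2·(2)·(1)·∫sin(2x)·cos(3x) dx = 4·(-4/5) = -16/5.
  So ∫_0^π u² dx = π/2 + 2*π + π/2 + 0 + 0 − 16/5 = -16/5 + 3*π.
  (u')² squared terms: (-3)²·∫cos(3x)² dx = 9·π/2 = 9*π/2;  (-3)²·∫sin(3x)² dx = 9·π/2 = 9*π/2;  (4)²·∫cos(2x)² dx = 16·π/2 = 8*π.
  (u')² cross terms: 2·(-3)·(-3)·∫cos(3x)·sin(3x) dx = 18·(0) = 0;  2·(-3)·(4)·∫cos(3x)·cos(2x) dx = -24·(0) = 0;  2·(-3)·(4)·∫sin(3x)·cos(2x) dx = -24·(6/5) = -144/5.
  So ∫_0^π (u')² dx = 9*π/2 + 9*π/2 + 8*π + 0 + 0 − 144/5 = -144/5 + 17*π.
||u||_{H^1}^2 = (-16/5 + 3*π) + (-144/5 + 17*π) = -32 + 20*π.


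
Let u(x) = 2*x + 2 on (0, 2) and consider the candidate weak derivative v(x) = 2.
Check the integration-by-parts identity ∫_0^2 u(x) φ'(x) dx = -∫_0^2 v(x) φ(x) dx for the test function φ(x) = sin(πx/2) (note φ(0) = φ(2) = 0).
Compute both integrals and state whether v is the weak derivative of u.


LHS = -8/π, RHS = -8/π. Yes, v = u' weakly.

u(x) = 2*x + 2, classical derivative u'(x) = 2.
φ(x) = sin(πx/2), so φ'(x) = π*cos(π*x/2)/2.
Note φ(0) = φ(2) = 0, so the boundary term u·φ vanishes.
LHS = ∫_0^2 u(x) φ'(x) dx = ∫_0^2 (π*x*cos(π*x/2) + π*cos(π*x/2)) dx. Term by term:
  ∫_0^2 π*cos(π*x/2) dx = 0;  ∫_0^2 π*x*cos(π*x/2) dx = -8/π.
Sum: 0 − 8/π = -8/π.
So LHS = -8/π.
∫_0^2 v(x) φ(x) dx = ∫_0^2 (2*sin(π*x/2)) dx. Term by term:
  ∫_0^2 2*sin(π*x/2) dx = 8/π.
So RHS = -∫_0^2 v(x) φ(x) dx = -8/π.
LHS = RHS, so the identity holds for this test φ.
Moreover u is smooth here and v(x) = u'(x) = 2 pointwise, so the identity holds for every test function. Hence v is the weak derivative of u.


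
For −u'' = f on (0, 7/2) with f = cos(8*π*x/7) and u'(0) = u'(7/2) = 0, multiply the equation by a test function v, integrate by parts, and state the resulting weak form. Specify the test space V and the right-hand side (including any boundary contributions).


V = H^1(0, 7/2) (no boundary constraint on v; u is determined up to an additive constant); weak form: ∫_0^7/2 u'v' dx = ∫_0^7/2 (cos(8*π*x/7)) v dx for all v ∈ V.

Multiply both sides by a test function v and integrate from 0 to 7/2:
  ∫_0^7/2 −u''(x) v(x) dx = ∫_0^7/2 f(x) v(x) dx.
Integrate the LHS by parts once:
  ∫_0^7/2 −u'' v dx = −[u'(x) v(x)]_0^7/2 + ∫_0^7/2 u'(x) v'(x) dx.
Thus ∫_0^7/2 u'(x) v'(x) dx = ∫_0^7/2 f(x) v(x) dx + [u'(x) v(x)]_0^7/2.
Choose V so that boundary terms are either known or forced to vanish.
u has homogeneous Neumann: u'(0) = u'(7/2) = 0. So [u' v]_0^7/2 = 0·v(7/2) − 0·v(0) = 0 for any v; take V = H^1(0, 7/2).
Weak formulation: find u (satisfying any essential BC) such that ∫_0^7/2 u'(x) v'(x) dx = ∫_0^7/2 f v dx for all v ∈ V (homogeneous Neumann, so boundary terms vanish).
Substituting f(x) = cos(8*π*x/7), the right-hand side is ∫_0^7/2 (cos(8*π*x/7)) v dx.
Compatibility check (pure Neumann): taking v ≡ 1 ∈ V gives 0 = ∫_0^7/2 f dx + (0) − (0), i.e. ∫_0^7/2 f dx must equal u'(0) − u'(7/2) = 0. Indeed ∫_0^7/2 (cos(8*π*x/7)) dx = 0, so the data are compatible. The solution is then unique only up to an additive constant (fix it e.g. by requiring ∫_0^7/2 u dx = 0).


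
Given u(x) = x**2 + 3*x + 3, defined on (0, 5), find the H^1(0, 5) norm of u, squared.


||u||_{H^1}^2 = 16915/6

The H^1 norm (squared) on an interval (0, L) is
  ||u||_{H^1}^2 = ∫_0^L u(x)^2 dx + ∫_0^L u'(x)^2 dx.
Compute u'(x) = 2*x + 3.
Then u(x)^2 = x**4 + 6*x**3 + 15*x**2 + 18*x + 9 and u'(x)^2 = 4*x**2 + 12*x + 9.
Integrate each monomial from 0 to 5 using ∫_0^5 c·x^n dx = c·5^(n+1)/(n+1):
  ∫_0^5 u(x)^2 dx = ∫_0^5 (x^4 + 6*x^3 + 15*x^2 + 18*x + 9) dx. Term by term:
    ∫_0^5 x^4 dx = 625;  ∫_0^5 6*x^3 dx = 1875/2;  ∫_0^5 15*x^2 dx = 625;
    ∫_0^5 18*x dx = 225;  ∫_0^5 9 dx = 45.
  Sum: 625 + 1875/2 + 625 + 225 + 45 = 4915/2.
  ∫_0^5 u'(x)^2 dx = ∫_0^5 (4*x^2 + 12*x + 9) dx. Term by term:
    ∫_0^5 4*x^2 dx = 500/3;  ∫_0^5 12*x dx = 150;  ∫_0^5 9 dx = 45.
  Sum: 500/3 + 150 + 45 = 1085/3.
Adding: ||u||_{H^1}^2 = 4915/2 + 1085/3 = 16915/6.


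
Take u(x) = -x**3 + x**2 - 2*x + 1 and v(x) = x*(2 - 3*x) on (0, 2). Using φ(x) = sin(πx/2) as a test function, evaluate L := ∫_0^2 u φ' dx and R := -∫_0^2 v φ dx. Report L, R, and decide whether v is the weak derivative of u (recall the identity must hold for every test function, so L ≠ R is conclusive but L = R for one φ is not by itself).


LHS = -96/π^3 + 24/π, RHS = -96/π^3 + 16/π. No, v is not the weak derivative of u.

u(x) = -x**3 + x**2 - 2*x + 1, classical derivative u'(x) = -3*x**2 + 2*x - 2.
φ(x) = sin(πx/2), so φ'(x) = π*cos(π*x/2)/2.
Note φ(0) = φ(2) = 0, so the boundary term u·φ vanishes.
LHS = ∫_0^2 u(x) φ'(x) dx = ∫_0^2 (-π*x^3*cos(π*x/2)/2 + π*x^2*cos(π*x/2)/2 - π*x*cos(π*x/2) + π*cos(π*x/2)/2) dx. Term by term:
  ∫_0^2 π*cos(π*x/2)/2 dx = 0;  ∫_0^2 π*x^2*cos(π*x/2)/2 dx = -8/π;  ∫_0^2 -π*x*cos(π*x/2) dx = 8/π;
  ∫_0^2 -π*x^3*cos(π*x/2)/2 dx = -96/π^3 + 24/π.
Sum: 0 − 8/π + 8/π + -96/π^3 + 24/π = -96/π^3 + 24/π.
So LHS = -96/π^3 + 24/π.
∫_0^2 v(x) φ(x) dx = ∫_0^2 (-3*x^2*sin(π*x/2) + 2*x*sin(π*x/2)) dx. Term by term:
  ∫_0^2 -3*x^2*sin(π*x/2) dx = -24/π + 96/π^3;  ∫_0^2 2*x*sin(π*x/2) dx = 8/π.
Sum: -24/π + 96/π^3 + 8/π = -16/π + 96/π^3.
So RHS = -∫_0^2 v(x) φ(x) dx = -96/π^3 + 16/π.
LHS − RHS = 8/π ≠ 0, so the identity fails.
(For a valid weak derivative the identity must hold for EVERY test function, in particular this one. The failure shows v is NOT the weak derivative of u.)
Correct weak derivative would be u'(x) = -3*x**2 + 2*x - 2.


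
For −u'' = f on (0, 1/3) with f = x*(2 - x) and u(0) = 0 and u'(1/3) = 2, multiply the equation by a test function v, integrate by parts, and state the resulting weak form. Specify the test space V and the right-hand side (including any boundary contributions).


V = {v ∈ H^1(0, 1/3) : v(0) = 0} (test functions vanish at x = 0 where u is specified); weak form: ∫_0^1/3 u'v' dx = ∫_0^1/3 (x*(2 - x)) v dx + 2·v(1/3) for all v ∈ V.

Multiply both sides by a test function v and integrate from 0 to 1/3:
  ∫_0^1/3 −u''(x) v(x) dx = ∫_0^1/3 f(x) v(x) dx.
Integrate the LHS by parts once:
  ∫_0^1/3 −u'' v dx = −[u'(x) v(x)]_0^1/3 + ∫_0^1/3 u'(x) v'(x) dx.
Thus ∫_0^1/3 u'(x) v'(x) dx = ∫_0^1/3 f(x) v(x) dx + [u'(x) v(x)]_0^1/3.
Choose V so that boundary terms are either known or forced to vanish.
Mixed BC: u(0) = 0 (Dirichlet) and u'(1/3) = 2 (Neumann). Define V = {v ∈ H^1(0, 1/3) : v(0) = 0}. Then [u' v]_0^1/3 = u'(1/3)·v(1/3) − u'(0)·0 = 2·v(1/3).
Weak formulation: find u (satisfying any essential BC) such that ∫_0^1/3 u'(x) v'(x) dx = ∫_0^1/3 f v dx + 2·v(1/3) for all v ∈ V (Dirichlet at 0 absorbed into V; Neumann datum at x = 1/3 contributes the boundary term).
Substituting f(x) = x*(2 - x), the right-hand side is ∫_0^1/3 (x*(2 - x)) v dx + 2·v(1/3).


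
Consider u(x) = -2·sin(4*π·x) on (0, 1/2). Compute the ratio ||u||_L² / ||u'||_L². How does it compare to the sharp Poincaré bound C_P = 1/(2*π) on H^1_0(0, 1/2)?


||u||_L² / ||u'||_L² = 1/(4*π) < C_P = 1/(2*π).

u(x) = -2·sin(4*π·x), so u'(x) = -8*π*cos(4*π*x).
Writing u(x) = A·sin(kπx/L) with A = -2 and k = 2, use ∫_0^L sin²(kπx/L) dx = L/2 and ∫_0^L cos²(kπx/L) dx = L/2.
u² = 4·sin²(4*π·x) and (u')² = 64*π^2·cos²(4*π·x), and each of sin², cos² integrates to L/2 = 1/4 over (0, 1/2).
∫_0^1/2 u² dx = 1, so ||u||_L² = 1.
∫_0^1/2 (u')² dx = 16*π^2, so ||u'||_L² = 4*π.
Ratio ||u||_L² / ||u'||_L² = 1/(4*π).
Sharp Poincaré constant on H^1_0(0, 1/2) is C_P = L/π = 1/(2*π), achieved by sin(2*π·x).
This is the k = 2 harmonic; the ratio L/(kπ) is strictly less than C_P = L/π, consistent with the sharp inequality ||u||_L² ≤ C_P ||u'||_L².


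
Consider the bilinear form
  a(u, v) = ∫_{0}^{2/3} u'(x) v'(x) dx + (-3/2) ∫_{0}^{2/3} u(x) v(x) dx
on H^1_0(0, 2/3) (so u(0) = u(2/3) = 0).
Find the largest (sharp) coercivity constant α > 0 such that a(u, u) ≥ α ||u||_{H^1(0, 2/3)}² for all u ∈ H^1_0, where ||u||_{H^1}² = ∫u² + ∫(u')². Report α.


α = 3*(-2 + 3*π^2)/(4 + 9*π^2)

Coercivity of a(·,·) on H^1_0(0, 2/3) means a(u, u) ≥ α ||u||_{H^1}² for every u ∈ H^1_0.
The interval has length L = 2/3, and Poincaré/coercivity depend only on L. Here a(u, u) = ∫(u')² + (-3/2)·∫u².
Here c = -3/2 < 0 with |c| < (π/L)² = 9*π^2/4, so coercivity still holds. The condition a(u,u) ≥ α||u||_{H^1}² reads (1−α)∫(u')² ≥ (α−c)∫u². Any admissible α is ≤ 1 (rapidly oscillating u have ∫u²/∫(u')² → 0), and α = 1 would force 0 ≥ (1−c)∫u², impossible since c < 1; so 1−α > 0. By the sharp Poincaré inequality on H^1_0 of an interval of length L, ∫(u')² ≥ (π/L)²∫u² with equality for the first sine mode sin(π(x−x₀)/L) (x₀ the left endpoint), so the inequality holds for all u iff (1−α)(π/L)² ≥ α − c, i.e. α ≤ ((π/L)² + c)/((π/L)² + 1) = (1 + c(L/π)²)/(1 + (L/π)²). (Direct route, valid since c ≤ 0: Poincaré gives c∫u² ≥ c(L/π)²∫(u')², so a(u,u) ≥ (1 + c(L/π)²)∫(u')², while ||u||_{H^1}² ≤ (1 + (L/π)²)∫(u')²; dividing yields the same α.) With (π/L)² = 9*π^2/4 and c = -3/2, the largest admissible constant is α = ((π/L)² + c)/((π/L)² + 1).
Simplifying, α = 3*(-2 + 3*π^2)/(4 + 9*π^2).


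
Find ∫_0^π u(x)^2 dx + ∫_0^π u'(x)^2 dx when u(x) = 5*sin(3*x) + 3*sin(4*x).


||u||_{H^1(0,π)}^2 = 403*π/2

u'(x) = 15*cos(3*x) + 12*cos(4*x).
Expand u² and (u')² and integrate term by term on (0, π), using: for integers n ≥ 1, ∫_0^π sin²(nx) dx = ∫_0^π cos²(nx) dx = π/2; for n ≠ n', ∫_0^π sin(nx)sin(n'x) dx = ∫_0^π cos(nx)cos(n'x) dx = 0; and by product-to-sum, ∫_0^π sin(nx)cos(n'x) dx = ½∫_0^π [sin((n+n')x) + sin((n−n')x)] dx, which is 0 when n+n' is even and 2n/(n²−n'²) when n+n' is odd (it need not vanish on (0, π)).
  u² squared terms: (3)²·∫sin(4x)² dx = 9·π/2 = 9*π/2;  (5)²·∫sin(3x)² dx = 25·π/2 = 25*π/2.
  u² cross terms: 2·(3)·(5)·∫sin(4x)·sin(3x) dx = 30·(0) = 0.
  So ∫_0^π u² dx = 9*π/2 + 25*π/2 + 0 = 17*π.
  (u')² squared terms: (12)²·∫cos(4x)² dx = 144·π/2 = 72*π;  (15)²·∫cos(3x)² dx = 225·π/2 = 225*π/2.
  (u')² cross terms: 2·(12)·(15)·∫cos(4x)·cos(3x) dx = 360·(0) = 0.
  So ∫_0^π (u')² dx = 72*π + 225*π/2 + 0 = 369*π/2.
||u||_{H^1}^2 = (17*π) + (369*π/2) = 403*π/2.


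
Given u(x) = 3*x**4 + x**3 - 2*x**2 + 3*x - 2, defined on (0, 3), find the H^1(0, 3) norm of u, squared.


||u||_{H^1}^2 = 1465287/20

The H^1 norm (squared) on an interval (0, L) is
  ||u||_{H^1}^2 = ∫_0^L u(x)^2 dx + ∫_0^L u'(x)^2 dx.
Compute u'(x) = 12*x**3 + 3*x**2 - 4*x + 3.
Then u(x)^2 = 9*x**8 + 6*x**7 - 11*x**6 + 14*x**5 - 2*x**4 - 16*x**3 + 17*x**2 - 12*x + 4 and u'(x)^2 = 144*x**6 + 72*x**5 - 87*x**4 + 48*x**3 + 34*x**2 - 24*x + 9.
Integrate each monomial from 0 to 3 using ∫_0^3 c·x^n dx = c·3^(n+1)/(n+1):
  ∫_0^3 u(x)^2 dx = ∫_0^3 (9*x^8 + 6*x^7 - 11*x^6 + 14*x^5 - 2*x^4 - 16*x^3 + 17*x^2 - 12*x + 4) dx. Term by term:
    ∫_0^3 9*x^8 dx = 19683;  ∫_0^3 6*x^7 dx = 19683/4;  ∫_0^3 -11*x^6 dx = -24057/7;
    ∫_0^3 14*x^5 dx = 1701;  ∫_0^3 -2*x^4 dx = -486/5;  ∫_0^3 -16*x^3 dx = -324;
    ∫_0^3 17*x^2 dx = 153;  ∫_0^3 -12*x dx = -54;  ∫_0^3 4 dx = 12.
  Sum: 19683 + 19683/4 − 24057/7 + 1701 − 486/5 − 324 + 153 − 54 + 12 = 3158097/140.
  ∫_0^3 u'(x)^2 dx = ∫_0^3 (144*x^6 + 72*x^5 - 87*x^4 + 48*x^3 + 34*x^2 - 24*x + 9) dx. Term by term:
    ∫_0^3 144*x^6 dx = 314928/7;  ∫_0^3 72*x^5 dx = 8748;  ∫_0^3 -87*x^4 dx = -21141/5;
    ∫_0^3 48*x^3 dx = 972;  ∫_0^3 34*x^2 dx = 306;  ∫_0^3 -24*x dx = -108;
    ∫_0^3 9 dx = 27.
  Sum: 314928/7 + 8748 − 21141/5 + 972 + 306 − 108 + 27 = 1774728/35.
Adding: ||u||_{H^1}^2 = 3158097/140 + 1774728/35 = 1465287/20.


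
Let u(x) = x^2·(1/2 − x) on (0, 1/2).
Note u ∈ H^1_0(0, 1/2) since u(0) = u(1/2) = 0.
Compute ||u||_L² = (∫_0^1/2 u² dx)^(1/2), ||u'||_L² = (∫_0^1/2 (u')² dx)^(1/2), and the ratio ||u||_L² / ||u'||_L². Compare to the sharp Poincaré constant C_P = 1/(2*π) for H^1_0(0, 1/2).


||u||_L² / ||u'||_L² = sqrt(14)/28 < C_P = 1/(2*π).

u(x) = x^2·(1/2 − x), so u'(x) = x*(1 - 3*x).
u(x) = x^2·(1/2 − x) vanishes at x = 0 and x = 1/2, so u ∈ H^1_0(0, 1/2). Differentiate via the product rule and integrate the resulting polynomials term by term.
  ∫_0^1/2 u² dx = ∫_0^1/2 (x^6 - x^5 + x^4/4) dx. Term by term:
    ∫_0^1/2 x^6 dx = 1/896;  ∫_0^1/2 -x^5 dx = -1/384;  ∫_0^1/2 x^4/4 dx = 1/640.
  Sum: 1/896 − 1/384 + 1/640 = 1/13440.
  ∫_0^1/2 (u')² dx = ∫_0^1/2 (9*x^4 - 6*x^3 + x^2) dx. Term by term:
    ∫_0^1/2 9*x^4 dx = 9/160;  ∫_0^1/2 -6*x^3 dx = -3/32;  ∫_0^1/2 x^2 dx = 1/24.
  Sum: 9/160 − 3/32 + 1/24 = 1/240.
∫_0^1/2 u² dx = 1/13440, so ||u||_L² = sqrt(210)/1680.
∫_0^1/2 (u')² dx = 1/240, so ||u'||_L² = sqrt(15)/60.
Ratio ||u||_L² / ||u'||_L² = sqrt(14)/28.
Sharp Poincaré constant on H^1_0(0, 1/2) is C_P = L/π = 1/(2*π), achieved by sin(2*π·x).
A polynomial bump cannot attain the sharp Poincaré constant (only the first sine eigenfunction does), so the ratio is strictly less than C_P, consistent with ||u||_L² ≤ C_P ||u'||_L².


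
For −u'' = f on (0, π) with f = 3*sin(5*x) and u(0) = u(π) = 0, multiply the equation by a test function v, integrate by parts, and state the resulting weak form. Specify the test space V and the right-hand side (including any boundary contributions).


V = H^1_0(0, π) (so v(0) = v(π) = 0); weak form: ∫_0^π u'v' dx = ∫_0^π (3*sin(5*x)) v dx for all v ∈ V.

Multiply both sides by a test function v and integrate from 0 to π:
  ∫_0^π −u''(x) v(x) dx = ∫_0^π f(x) v(x) dx.
Integrate the LHS by parts once:
  ∫_0^π −u'' v dx = −[u'(x) v(x)]_0^π + ∫_0^π u'(x) v'(x) dx.
Thus ∫_0^π u'(x) v'(x) dx = ∫_0^π f(x) v(x) dx + [u'(x) v(x)]_0^π.
Choose V so that boundary terms are either known or forced to vanish.
u is Dirichlet: u(0) = u(π) = 0. Let V = H^1_0(0, π); then v(0) = v(π) = 0, and [u' v]_0^π = 0.
Weak formulation: find u (satisfying any essential BC) such that ∫_0^π u'(x) v'(x) dx = ∫_0^π f v dx for all v ∈ V.
Substituting f(x) = 3*sin(5*x), the right-hand side is ∫_0^π (3*sin(5*x)) v dx.


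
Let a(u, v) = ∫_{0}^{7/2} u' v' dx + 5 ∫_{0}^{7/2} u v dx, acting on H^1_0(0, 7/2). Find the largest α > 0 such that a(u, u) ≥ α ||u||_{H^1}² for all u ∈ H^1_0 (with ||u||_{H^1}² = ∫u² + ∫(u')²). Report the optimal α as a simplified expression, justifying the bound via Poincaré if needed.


α = 1

Coercivity of a(·,·) on H^1_0(0, 7/2) means a(u, u) ≥ α ||u||_{H^1}² for every u ∈ H^1_0.
The interval has length L = 7/2, and Poincaré/coercivity depend only on L. Here a(u, u) = ∫(u')² + (5)·∫u².
Here c = 5 ≥ 1, so a(u,u) = ∫(u')² + c∫u² ≥ ∫(u')² + ∫u² = ||u||_{H^1}², i.e. α = 1 works. No larger α is possible: a(u,u) ≥ α||u||_{H^1}² means (1−α)∫(u')² ≥ (α−c)∫u², and for the modes u_n = sin(nπ(x−x₀)/L) (x₀ the left endpoint) one has ∫u_n²/∫(u_n')² = (L/(nπ))² → 0, so a(u_n,u_n)/||u_n||_{H^1}² → 1. Hence the optimal constant is α = 1.
Therefore α = 1.


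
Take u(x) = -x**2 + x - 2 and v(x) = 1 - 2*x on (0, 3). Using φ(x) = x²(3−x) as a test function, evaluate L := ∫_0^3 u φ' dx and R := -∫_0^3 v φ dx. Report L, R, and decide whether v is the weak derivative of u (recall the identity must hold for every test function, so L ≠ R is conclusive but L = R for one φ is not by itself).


LHS = 351/20, RHS = 351/20. Yes, v = u' weakly.

u(x) = -x**2 + x - 2, classical derivative u'(x) = 1 - 2*x.
φ(x) = x²(3−x), so φ'(x) = 3*x*(2 - x).
Note φ(0) = φ(3) = 0, so the boundary term u·φ vanishes.
LHS = ∫_0^3 u(x) φ'(x) dx = ∫_0^3 (3*x^4 - 9*x^3 + 12*x^2 - 12*x) dx. Term by term:
  ∫_0^3 3*x^4 dx = 729/5;  ∫_0^3 -9*x^3 dx = -729/4;  ∫_0^3 12*x^2 dx = 108;
  ∫_0^3 -12*x dx = -54.
Sum: 729/5 − 729/4 + 108 − 54 = 351/20.
So LHS = 351/20.
∫_0^3 v(x) φ(x) dx = ∫_0^3 (2*x^4 - 7*x^3 + 3*x^2) dx. Term by term:
  ∫_0^3 2*x^4 dx = 486/5;  ∫_0^3 -7*x^3 dx = -567/4;  ∫_0^3 3*x^2 dx = 27.
Sum: 486/5 − 567/4 + 27 = -351/20.
So RHS = -∫_0^3 v(x) φ(x) dx = 351/20.
LHS = RHS, so the identity holds for this test φ.
Moreover u is smooth here and v(x) = u'(x) = 1 - 2*x pointwise, so the identity holds for every test function. Hence v is the weak derivative of u.


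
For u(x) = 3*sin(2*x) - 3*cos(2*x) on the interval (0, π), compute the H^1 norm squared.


||u||_{H^1(0,π)}^2 = 45*π

u'(x) = 6*sin(2*x) + 6*cos(2*x).
Expand u² and (u')² and integrate term by term on (0, π), using: for integers n ≥ 1, ∫_0^π sin²(nx) dx = ∫_0^π cos²(nx) dx = π/2; for n ≠ n', ∫_0^π sin(nx)sin(n'x) dx = ∫_0^π cos(nx)cos(n'x) dx = 0; and by product-to-sum, ∫_0^π sin(nx)cos(n'x) dx = ½∫_0^π [sin((n+n')x) + sin((n−n')x)] dx, which is 0 when n+n' is even and 2n/(n²−n'²) when n+n' is odd (it need not vanish on (0, π)).
  u² squared terms: (-3)²·∫cos(2x)² dx = 9·π/2 = 9*π/2;  (3)²·∫sin(2x)² dx = 9·π/2 = 9*π/2.
  u² cross terms: 2·(-3)·(3)·∫cos(2x)·sin(2x) dx = -18·(0) = 0.
  So ∫_0^π u² dx = 9*π/2 + 9*π/2 + 0 = 9*π.
  (u')² squared terms: (6)²·∫cos(2x)² dx = 36·π/2 = 18*π;  (6)²·∫sin(2x)² dx = 36·π/2 = 18*π.
  (u')² cross terms: 2·(6)·(6)·∫cos(2x)·sin(2x) dx = 72·(0) = 0.
  So ∫_0^π (u')² dx = 18*π + 18*π + 0 = 36*π.
||u||_{H^1}^2 = (9*π) + (36*π) = 45*π.


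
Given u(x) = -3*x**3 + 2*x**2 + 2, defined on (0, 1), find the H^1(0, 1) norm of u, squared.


||u||_{H^1}^2 = 51/7

The H^1 norm (squared) on an interval (0, L) is
  ||u||_{H^1}^2 = ∫_0^L u(x)^2 dx + ∫_0^L u'(x)^2 dx.
Compute u'(x) = -9*x**2 + 4*x.
Then u(x)^2 = 9*x**6 - 12*x**5 + 4*x**4 - 12*x**3 + 8*x**2 + 4 and u'(x)^2 = 81*x**4 - 72*x**3 + 16*x**2.
Integrate each monomial from 0 to 1 using ∫_0^1 c·x^n dx = c·1^(n+1)/(n+1):
  ∫_0^1 u(x)^2 dx = ∫_0^1 (9*x^6 - 12*x^5 + 4*x^4 - 12*x^3 + 8*x^2 + 4) dx. Term by term:
    ∫_0^1 9*x^6 dx = 9/7;  ∫_0^1 -12*x^5 dx = -2;  ∫_0^1 4*x^4 dx = 4/5;
    ∫_0^1 -12*x^3 dx = -3;  ∫_0^1 8*x^2 dx = 8/3;  ∫_0^1 4 dx = 4.
  Sum: 9/7 − 2 + 4/5 − 3 + 8/3 + 4 = 394/105.
  ∫_0^1 u'(x)^2 dx = ∫_0^1 (81*x^4 - 72*x^3 + 16*x^2) dx. Term by term:
    ∫_0^1 81*x^4 dx = 81/5;  ∫_0^1 -72*x^3 dx = -18;  ∫_0^1 16*x^2 dx = 16/3.
  Sum: 81/5 − 18 + 16/3 = 53/15.
Adding: ||u||_{H^1}^2 = 394/105 + 53/15 = 51/7.


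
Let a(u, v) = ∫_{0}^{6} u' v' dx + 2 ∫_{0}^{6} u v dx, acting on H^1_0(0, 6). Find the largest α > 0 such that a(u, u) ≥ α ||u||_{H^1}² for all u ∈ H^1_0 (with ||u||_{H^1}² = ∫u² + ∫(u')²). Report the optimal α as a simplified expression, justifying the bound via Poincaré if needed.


α = 1

Coercivity of a(·,·) on H^1_0(0, 6) means a(u, u) ≥ α ||u||_{H^1}² for every u ∈ H^1_0.
The interval has length L = 6, and Poincaré/coercivity depend only on L. Here a(u, u) = ∫(u')² + (2)·∫u².
Here c = 2 ≥ 1, so a(u,u) = ∫(u')² + c∫u² ≥ ∫(u')² + ∫u² = ||u||_{H^1}², i.e. α = 1 works. No larger α is possible: a(u,u) ≥ α||u||_{H^1}² means (1−α)∫(u')² ≥ (α−c)∫u², and for the modes u_n = sin(nπ(x−x₀)/L) (x₀ the left endpoint) one has ∫u_n²/∫(u_n')² = (L/(nπ))² → 0, so a(u_n,u_n)/||u_n||_{H^1}² → 1. Hence the optimal constant is α = 1.
Therefore α = 1.


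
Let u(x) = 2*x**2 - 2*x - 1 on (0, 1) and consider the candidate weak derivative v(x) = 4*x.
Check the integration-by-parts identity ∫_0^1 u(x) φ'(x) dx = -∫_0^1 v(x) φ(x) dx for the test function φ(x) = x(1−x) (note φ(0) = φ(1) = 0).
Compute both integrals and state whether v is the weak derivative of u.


LHS = 0, RHS = -1/3. No, v is not the weak derivative of u.

u(x) = 2*x**2 - 2*x - 1, classical derivative u'(x) = 4*x - 2.
φ(x) = x(1−x), so φ'(x) = 1 - 2*x.
Note φ(0) = φ(1) = 0, so the boundary term u·φ vanishes.
LHS = ∫_0^1 u(x) φ'(x) dx = ∫_0^1 (-4*x^3 + 6*x^2 - 1) dx. Term by term:
  ∫_0^1 -4*x^3 dx = -1;  ∫_0^1 6*x^2 dx = 2;  ∫_0^1 -1 dx = -1.
Sum: -1 + 2 − 1 = 0.
So LHS = 0.
∫_0^1 v(x) φ(x) dx = ∫_0^1 (-4*x^3 + 4*x^2) dx. Term by term:
  ∫_0^1 -4*x^3 dx = -1;  ∫_0^1 4*x^2 dx = 4/3.
Sum: -1 + 4/3 = 1/3.
So RHS = -∫_0^1 v(x) φ(x) dx = -1/3.
LHS − RHS = 1/3 ≠ 0, so the identity fails.
(For a valid weak derivative the identity must hold for EVERY test function, in particular this one. The failure shows v is NOT the weak derivative of u.)
Correct weak derivative would be u'(x) = 4*x - 2.


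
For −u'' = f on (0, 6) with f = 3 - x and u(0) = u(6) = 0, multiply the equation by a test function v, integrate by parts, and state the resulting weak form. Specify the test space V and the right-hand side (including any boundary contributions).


V = H^1_0(0, 6) (so v(0) = v(6) = 0); weak form: ∫_0^6 u'v' dx = ∫_0^6 (3 - x) v dx for all v ∈ V.

Multiply both sides by a test function v and integrate from 0 to 6:
  ∫_0^6 −u''(x) v(x) dx = ∫_0^6 f(x) v(x) dx.
Integrate the LHS by parts once:
  ∫_0^6 −u'' v dx = −[u'(x) v(x)]_0^6 + ∫_0^6 u'(x) v'(x) dx.
Thus ∫_0^6 u'(x) v'(x) dx = ∫_0^6 f(x) v(x) dx + [u'(x) v(x)]_0^6.
Choose V so that boundary terms are either known or forced to vanish.
u is Dirichlet: u(0) = u(6) = 0. Let V = H^1_0(0, 6); then v(0) = v(6) = 0, and [u' v]_0^6 = 0.
Weak formulation: find u (satisfying any essential BC) such that ∫_0^6 u'(x) v'(x) dx = ∫_0^6 f v dx for all v ∈ V.
Substituting f(x) = 3 - x, the right-hand side is ∫_0^6 (3 - x) v dx.


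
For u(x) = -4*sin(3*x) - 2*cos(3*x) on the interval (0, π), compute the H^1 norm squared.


||u||_{H^1(0,π)}^2 = 100*π

u'(x) = 6*sin(3*x) - 12*cos(3*x).
Expand u² and (u')² and integrate term by term on (0, π), using: for integers n ≥ 1, ∫_0^π sin²(nx) dx = ∫_0^π cos²(nx) dx = π/2; for n ≠ n', ∫_0^π sin(nx)sin(n'x) dx = ∫_0^π cos(nx)cos(n'x) dx = 0; and by product-to-sum, ∫_0^π sin(nx)cos(n'x) dx = ½∫_0^π [sin((n+n')x) + sin((n−n')x)] dx, which is 0 when n+n' is even and 2n/(n²−n'²) when n+n' is odd (it need not vanish on (0, π)).
  u² squared terms: (-4)²·∫sin(3x)² dx = 16·π/2 = 8*π;  (-2)²·∫cos(3x)² dx = 4·π/2 = 2*π.
  u² cross terms: 2·(-4)·(-2)·∫sin(3x)·cos(3x) dx = 16·(0) = 0.
  So ∫_0^π u² dx = 8*π + 2*π + 0 = 10*π.
  (u')² squared terms: (-12)²·∫cos(3x)² dx = 144·π/2 = 72*π;  (6)²·∫sin(3x)² dx = 36·π/2 = 18*π.
  (u')² cross terms: 2·(-12)·(6)·∫cos(3x)·sin(3x) dx = -144·(0) = 0.
  So ∫_0^π (u')² dx = 72*π + 18*π + 0 = 90*π.
||u||_{H^1}^2 = (10*π) + (90*π) = 100*π.


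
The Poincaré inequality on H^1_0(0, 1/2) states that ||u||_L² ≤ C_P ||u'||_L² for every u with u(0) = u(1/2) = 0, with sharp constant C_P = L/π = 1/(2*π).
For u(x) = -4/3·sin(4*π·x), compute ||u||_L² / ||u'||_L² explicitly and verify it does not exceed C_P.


||u||_L² / ||u'||_L² = 1/(4*π) < C_P = 1/(2*π).

u(x) = -4/3·sin(4*π·x), so u'(x) = -16*π*cos(4*π*x)/3.
Writing u(x) = A·sin(kπx/L) with A = -4/3 and k = 2, use ∫_0^L sin²(kπx/L) dx = L/2 and ∫_0^L cos²(kπx/L) dx = L/2.
u² = 16/9·sin²(4*π·x) and (u')² = 256*π^2/9·cos²(4*π·x), and each of sin², cos² integrates to L/2 = 1/4 over (0, 1/2).
∫_0^1/2 u² dx = 4/9, so ||u||_L² = 2/3.
∫_0^1/2 (u')² dx = 64*π^2/9, so ||u'||_L² = 8*π/3.
Ratio ||u||_L² / ||u'||_L² = 1/(4*π).
Sharp Poincaré constant on H^1_0(0, 1/2) is C_P = L/π = 1/(2*π), achieved by sin(2*π·x).
This is the k = 2 harmonic; the ratio L/(kπ) is strictly less than C_P = L/π, consistent with the sharp inequality ||u||_L² ≤ C_P ||u'||_L².


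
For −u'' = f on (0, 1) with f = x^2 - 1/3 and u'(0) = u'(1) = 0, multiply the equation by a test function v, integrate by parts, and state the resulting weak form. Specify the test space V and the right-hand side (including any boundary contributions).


V = H^1(0, 1) (no boundary constraint on v; u is determined up to an additive constant); weak form: ∫_0^1 u'v' dx = ∫_0^1 (x^2 - 1/3) v dx for all v ∈ V.

Multiply both sides by a test function v and integrate from 0 to 1:
  ∫_0^1 −u''(x) v(x) dx = ∫_0^1 f(x) v(x) dx.
Integrate the LHS by parts once:
  ∫_0^1 −u'' v dx = −[u'(x) v(x)]_0^1 + ∫_0^1 u'(x) v'(x) dx.
Thus ∫_0^1 u'(x) v'(x) dx = ∫_0^1 f(x) v(x) dx + [u'(x) v(x)]_0^1.
Choose V so that boundary terms are either known or forced to vanish.
u has homogeneous Neumann: u'(0) = u'(1) = 0. So [u' v]_0^1 = 0·v(1) − 0·v(0) = 0 for any v; take V = H^1(0, 1).
Weak formulation: find u (satisfying any essential BC) such that ∫_0^1 u'(x) v'(x) dx = ∫_0^1 f v dx for all v ∈ V (homogeneous Neumann, so boundary terms vanish).
Substituting f(x) = x^2 - 1/3, the right-hand side is ∫_0^1 (x^2 - 1/3) v dx.
Compatibility check (pure Neumann): taking v ≡ 1 ∈ V gives 0 = ∫_0^1 f dx + (0) − (0), i.e. ∫_0^1 f dx must equal u'(0) − u'(1) = 0. Indeed ∫_0^1 (x^2 - 1/3) dx = 0, so the data are compatible. The solution is then unique only up to an additive constant (fix it e.g. by requiring ∫_0^1 u dx = 0).


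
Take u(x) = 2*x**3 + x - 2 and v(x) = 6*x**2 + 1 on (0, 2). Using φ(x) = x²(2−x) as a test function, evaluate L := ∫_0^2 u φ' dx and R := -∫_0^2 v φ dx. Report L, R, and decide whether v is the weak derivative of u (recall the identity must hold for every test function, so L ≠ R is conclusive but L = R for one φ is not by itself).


LHS = -212/15, RHS = -212/15. Yes, v = u' weakly.

u(x) = 2*x**3 + x - 2, classical derivative u'(x) = 6*x**2 + 1.
φ(x) = x²(2−x), so φ'(x) = x*(4 - 3*x).
Note φ(0) = φ(2) = 0, so the boundary term u·φ vanishes.
LHS = ∫_0^2 u(x) φ'(x) dx = ∫_0^2 (-6*x^5 + 8*x^4 - 3*x^3 + 10*x^2 - 8*x) dx. Term by term:
  ∫_0^2 -6*x^5 dx = -64;  ∫_0^2 8*x^4 dx = 256/5;  ∫_0^2 -3*x^3 dx = -12;
  ∫_0^2 10*x^2 dx = 80/3;  ∫_0^2 -8*x dx = -16.
Sum: -64 + 256/5 − 12 + 80/3 − 16 = -212/15.
So LHS = -212/15.
∫_0^2 v(x) φ(x) dx = ∫_0^2 (-6*x^5 + 12*x^4 - x^3 + 2*x^2) dx. Term by term:
  ∫_0^2 -6*x^5 dx = -64;  ∫_0^2 12*x^4 dx = 384/5;  ∫_0^2 -x^3 dx = -4;
  ∫_0^2 2*x^2 dx = 16/3.
Sum: -64 + 384/5 − 4 + 16/3 = 212/15.
So RHS = -∫_0^2 v(x) φ(x) dx = -212/15.
LHS = RHS, so the identity holds for this test φ.
Moreover u is smooth here and v(x) = u'(x) = 6*x**2 + 1 pointwise, so the identity holds for every test function. Hence v is the weak derivative of u.


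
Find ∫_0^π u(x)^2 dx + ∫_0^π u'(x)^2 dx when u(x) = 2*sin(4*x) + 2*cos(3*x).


||u||_{H^1(0,π)}^2 = 640/7 + 54*π

u'(x) = -6*sin(3*x) + 8*cos(4*x).
Expand u² and (u')² and integrate term by term on (0, π), using: for integers n ≥ 1, ∫_0^π sin²(nx) dx = ∫_0^π cos²(nx) dx = π/2; for n ≠ n', ∫_0^π sin(nx)sin(n'x) dx = ∫_0^π cos(nx)cos(n'x) dx = 0; and by product-to-sum, ∫_0^π sin(nx)cos(n'x) dx = ½∫_0^π [sin((n+n')x) + sin((n−n')x)] dx, which is 0 when n+n' is even and 2n/(n²−n'²) when n+n' is odd (it need not vanish on (0, π)).
  u² squared terms: (2)²·∫cos(3x)² dx = 4·π/2 = 2*π;  (2)²·∫sin(4x)² dx = 4·π/2 = 2*π.
  u² cross terms: 2·(2)·(2)·∫cos(3x)·sin(4x) dx = 8·(8/7) = 64/7.
  So ∫_0^π u² dx = 2*π + 2*π + 64/7 = 64/7 + 4*π.
  (u')² squared terms: (-6)²·∫sin(3x)² dx = 36·π/2 = 18*π;  (8)²·∫cos(4x)² dx = 64·π/2 = 32*π.
  (u')² cross terms: 2·(-6)·(8)·∫sin(3x)·cos(4x) dx = -96·(-6/7) = 576/7.
  So ∫_0^π (u')² dx = 18*π + 32*π + 576/7 = 576/7 + 50*π.
||u||_{H^1}^2 = (64/7 + 4*π) + (576/7 + 50*π) = 640/7 + 54*π.


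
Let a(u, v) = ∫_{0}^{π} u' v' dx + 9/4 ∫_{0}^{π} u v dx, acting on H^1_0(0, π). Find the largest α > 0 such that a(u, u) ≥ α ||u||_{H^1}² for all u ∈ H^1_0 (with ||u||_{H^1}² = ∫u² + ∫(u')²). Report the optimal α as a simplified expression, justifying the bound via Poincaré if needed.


α = 1

Coercivity of a(·,·) on H^1_0(0, π) means a(u, u) ≥ α ||u||_{H^1}² for every u ∈ H^1_0.
The interval has length L = π, and Poincaré/coercivity depend only on L. Here a(u, u) = ∫(u')² + (9/4)·∫u².
Here c = 9/4 ≥ 1, so a(u,u) = ∫(u')² + c∫u² ≥ ∫(u')² + ∫u² = ||u||_{H^1}², i.e. α = 1 works. No larger α is possible: a(u,u) ≥ α||u||_{H^1}² means (1−α)∫(u')² ≥ (α−c)∫u², and for the modes u_n = sin(nπ(x−x₀)/L) (x₀ the left endpoint) one has ∫u_n²/∫(u_n')² = (L/(nπ))² → 0, so a(u_n,u_n)/||u_n||_{H^1}² → 1. Hence the optimal constant is α = 1.
Therefore α = 1.


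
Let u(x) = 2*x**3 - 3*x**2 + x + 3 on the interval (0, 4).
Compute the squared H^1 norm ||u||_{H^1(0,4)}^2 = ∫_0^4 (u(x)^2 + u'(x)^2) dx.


||u||_{H^1}^2 = 801656/105

The H^1 norm (squared) on an interval (0, L) is
  ||u||_{H^1}^2 = ∫_0^L u(x)^2 dx + ∫_0^L u'(x)^2 dx.
Compute u'(x) = 6*x**2 - 6*x + 1.
Then u(x)^2 = 4*x**6 - 12*x**5 + 13*x**4 + 6*x**3 - 17*x**2 + 6*x + 9 and u'(x)^2 = 36*x**4 - 72*x**3 + 48*x**2 - 12*x + 1.
Integrate each monomial from 0 to 4 using ∫_0^4 c·x^n dx = c·4^(n+1)/(n+1):
  ∫_0^4 u(x)^2 dx = ∫_0^4 (4*x^6 - 12*x^5 + 13*x^4 + 6*x^3 - 17*x^2 + 6*x + 9) dx. Term by term:
    ∫_0^4 4*x^6 dx = 65536/7;  ∫_0^4 -12*x^5 dx = -8192;  ∫_0^4 13*x^4 dx = 13312/5;
    ∫_0^4 6*x^3 dx = 384;  ∫_0^4 -17*x^2 dx = -1088/3;  ∫_0^4 6*x dx = 48;
    ∫_0^4 9 dx = 36.
  Sum: 65536/7 − 8192 + 13312/5 + 384 − 1088/3 + 48 + 36 = 413492/105.
  ∫_0^4 u'(x)^2 dx = ∫_0^4 (36*x^4 - 72*x^3 + 48*x^2 - 12*x + 1) dx. Term by term:
    ∫_0^4 36*x^4 dx = 36864/5;  ∫_0^4 -72*x^3 dx = -4608;  ∫_0^4 48*x^2 dx = 1024;
    ∫_0^4 -12*x dx = -96;  ∫_0^4 1 dx = 4.
  Sum: 36864/5 − 4608 + 1024 − 96 + 4 = 18484/5.
Adding: ||u||_{H^1}^2 = 413492/105 + 18484/5 = 801656/105.


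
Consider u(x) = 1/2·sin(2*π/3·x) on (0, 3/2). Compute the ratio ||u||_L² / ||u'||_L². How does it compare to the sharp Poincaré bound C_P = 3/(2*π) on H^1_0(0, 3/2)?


||u||_L² / ||u'||_L² = 3/(2*π) = C_P.

u(x) = 1/2·sin(2*π/3·x), so u'(x) = π*cos(2*π*x/3)/3.
Writing u(x) = A·sin(kπx/L) with A = 1/2 and k = 1, use ∫_0^L sin²(kπx/L) dx = L/2 and ∫_0^L cos²(kπx/L) dx = L/2.
u² = 1/4·sin²(2*π/3·x) and (u')² = π^2/9·cos²(2*π/3·x), and each of sin², cos² integrates to L/2 = 3/4 over (0, 3/2).
∫_0^3/2 u² dx = 3/16, so ||u||_L² = sqrt(3)/4.
∫_0^3/2 (u')² dx = π^2/12, so ||u'||_L² = sqrt(3)*π/6.
Ratio ||u||_L² / ||u'||_L² = 3/(2*π).
Sharp Poincaré constant on H^1_0(0, 3/2) is C_P = L/π = 3/(2*π), achieved by sin(2*π/3·x).
This is the k = 1 eigenfunction (up to amplitude), so the ratio equals the sharp Poincaré constant exactly.


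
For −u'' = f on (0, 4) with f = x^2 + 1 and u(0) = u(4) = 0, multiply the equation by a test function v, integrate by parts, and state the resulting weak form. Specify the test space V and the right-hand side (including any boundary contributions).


V = H^1_0(0, 4) (so v(0) = v(4) = 0); weak form: ∫_0^4 u'v' dx = ∫_0^4 (x^2 + 1) v dx for all v ∈ V.

Multiply both sides by a test function v and integrate from 0 to 4:
  ∫_0^4 −u''(x) v(x) dx = ∫_0^4 f(x) v(x) dx.
Integrate the LHS by parts once:
  ∫_0^4 −u'' v dx = −[u'(x) v(x)]_0^4 + ∫_0^4 u'(x) v'(x) dx.
Thus ∫_0^4 u'(x) v'(x) dx = ∫_0^4 f(x) v(x) dx + [u'(x) v(x)]_0^4.
Choose V so that boundary terms are either known or forced to vanish.
u is Dirichlet: u(0) = u(4) = 0. Let V = H^1_0(0, 4); then v(0) = v(4) = 0, and [u' v]_0^4 = 0.
Weak formulation: find u (satisfying any essential BC) such that ∫_0^4 u'(x) v'(x) dx = ∫_0^4 f v dx for all v ∈ V.
Substituting f(x) = x^2 + 1, the right-hand side is ∫_0^4 (x^2 + 1) v dx.


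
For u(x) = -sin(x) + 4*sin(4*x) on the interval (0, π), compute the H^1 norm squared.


||u||_{H^1(0,π)}^2 = 137*π

u'(x) = -cos(x) + 16*cos(4*x).
Expand u² and (u')² and integrate term by term on (0, π), using: for integers n ≥ 1, ∫_0^π sin²(nx) dx = ∫_0^π cos²(nx) dx = π/2; for n ≠ n', ∫_0^π sin(nx)sin(n'x) dx = ∫_0^π cos(nx)cos(n'x) dx = 0; and by product-to-sum, ∫_0^π sin(nx)cos(n'x) dx = ½∫_0^π [sin((n+n')x) + sin((n−n')x)] dx, which is 0 when n+n' is even and 2n/(n²−n'²) when n+n' is odd (it need not vanish on (0, π)).
  u² squared terms: (-1)²·∫sin(x)² dx = 1·π/2 = π/2;  (4)²·∫sin(4x)² dx = 16·π/2 = 8*π.
  u² cross terms: 2·(-1)·(4)·∫sin(x)·sin(4x) dx = -8·(0) = 0.
  So ∫_0^π u² dx = π/2 + 8*π + 0 = 17*π/2.
  (u')² squared terms: (-1)²·∫cos(x)² dx = 1·π/2 = π/2;  (16)²·∫cos(4x)² dx = 256·π/2 = 128*π.
  (u')² cross terms: 2·(-1)·(16)·∫cos(x)·cos(4x) dx = -32·(0) = 0.
  So ∫_0^π (u')² dx = π/2 + 128*π + 0 = 257*π/2.
||u||_{H^1}^2 = (17*π/2) + (257*π/2) = 137*π.


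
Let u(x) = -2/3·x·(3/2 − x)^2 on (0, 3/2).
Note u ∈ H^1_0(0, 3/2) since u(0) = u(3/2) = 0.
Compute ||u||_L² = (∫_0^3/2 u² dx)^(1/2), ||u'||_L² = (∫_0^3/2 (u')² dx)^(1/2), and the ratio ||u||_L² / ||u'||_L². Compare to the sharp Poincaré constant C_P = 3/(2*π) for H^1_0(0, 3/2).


||u||_L² / ||u'||_L² = 3*sqrt(14)/28 < C_P = 3/(2*π).

u(x) = -2/3·x·(3/2 − x)^2, so u'(x) = (1 - 2*x)*(x - 3/2).
u(x) = -2/3·x·(3/2 − x)^2 vanishes at x = 0 and x = 3/2, so u ∈ H^1_0(0, 3/2). Differentiate via the product rule and integrate the resulting polynomials term by term.
  ∫_0^3/2 u² dx = ∫_0^3/2 (4*x^6/9 - 8*x^5/3 + 6*x^4 - 6*x^3 + 9*x^2/4) dx. Term by term:
    ∫_0^3/2 4*x^6/9 dx = 243/224;  ∫_0^3/2 -8*x^5/3 dx = -81/16;  ∫_0^3/2 6*x^4 dx = 729/80;
    ∫_0^3/2 -6*x^3 dx = -243/32;  ∫_0^3/2 9*x^2/4 dx = 81/32.
  Sum: 243/224 − 81/16 + 729/80 − 243/32 + 81/32 = 81/1120.
  ∫_0^3/2 (u')² dx = ∫_0^3/2 (4*x^4 - 16*x^3 + 22*x^2 - 12*x + 9/4) dx. Term by term:
    ∫_0^3/2 4*x^4 dx = 243/40;  ∫_0^3/2 -16*x^3 dx = -81/4;  ∫_0^3/2 22*x^2 dx = 99/4;
    ∫_0^3/2 -12*x dx = -27/2;  ∫_0^3/2 9/4 dx = 27/8.
  Sum: 243/40 − 81/4 + 99/4 − 27/2 + 27/8 = 9/20.
∫_0^3/2 u² dx = 81/1120, so ||u||_L² = 9*sqrt(70)/280.
∫_0^3/2 (u')² dx = 9/20, so ||u'||_L² = 3*sqrt(5)/10.
Ratio ||u||_L² / ||u'||_L² = 3*sqrt(14)/28.
Sharp Poincaré constant on H^1_0(0, 3/2) is C_P = L/π = 3/(2*π), achieved by sin(2*π/3·x).
A polynomial bump cannot attain the sharp Poincaré constant (only the first sine eigenfunction does), so the ratio is strictly less than C_P, consistent with ||u||_L² ≤ C_P ||u'||_L².
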